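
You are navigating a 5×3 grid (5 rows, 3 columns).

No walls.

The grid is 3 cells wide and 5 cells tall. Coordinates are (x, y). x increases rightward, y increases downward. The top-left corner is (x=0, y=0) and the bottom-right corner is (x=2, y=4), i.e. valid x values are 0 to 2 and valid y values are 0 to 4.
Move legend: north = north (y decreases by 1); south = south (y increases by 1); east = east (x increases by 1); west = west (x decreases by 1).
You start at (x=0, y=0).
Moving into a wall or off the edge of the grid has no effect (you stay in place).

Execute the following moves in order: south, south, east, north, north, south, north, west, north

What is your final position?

Start: (x=0, y=0)
  south (south): (x=0, y=0) -> (x=0, y=1)
  south (south): (x=0, y=1) -> (x=0, y=2)
  east (east): (x=0, y=2) -> (x=1, y=2)
  north (north): (x=1, y=2) -> (x=1, y=1)
  north (north): (x=1, y=1) -> (x=1, y=0)
  south (south): (x=1, y=0) -> (x=1, y=1)
  north (north): (x=1, y=1) -> (x=1, y=0)
  west (west): (x=1, y=0) -> (x=0, y=0)
  north (north): blocked, stay at (x=0, y=0)
Final: (x=0, y=0)

Answer: Final position: (x=0, y=0)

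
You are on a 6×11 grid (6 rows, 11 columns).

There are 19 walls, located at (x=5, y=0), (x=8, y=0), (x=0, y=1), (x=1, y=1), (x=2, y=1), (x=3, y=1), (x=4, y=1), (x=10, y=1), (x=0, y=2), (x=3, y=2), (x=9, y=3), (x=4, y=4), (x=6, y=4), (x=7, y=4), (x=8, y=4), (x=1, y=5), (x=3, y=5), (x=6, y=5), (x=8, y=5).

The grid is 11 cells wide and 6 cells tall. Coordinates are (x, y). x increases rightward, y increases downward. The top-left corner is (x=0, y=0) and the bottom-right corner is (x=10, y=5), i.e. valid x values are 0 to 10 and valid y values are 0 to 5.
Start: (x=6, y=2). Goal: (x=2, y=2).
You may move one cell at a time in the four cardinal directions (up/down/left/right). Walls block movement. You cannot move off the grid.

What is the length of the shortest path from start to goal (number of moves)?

BFS from (x=6, y=2) until reaching (x=2, y=2):
  Distance 0: (x=6, y=2)
  Distance 1: (x=6, y=1), (x=5, y=2), (x=7, y=2), (x=6, y=3)
  Distance 2: (x=6, y=0), (x=5, y=1), (x=7, y=1), (x=4, y=2), (x=8, y=2), (x=5, y=3), (x=7, y=3)
  Distance 3: (x=7, y=0), (x=8, y=1), (x=9, y=2), (x=4, y=3), (x=8, y=3), (x=5, y=4)
  Distance 4: (x=9, y=1), (x=10, y=2), (x=3, y=3), (x=5, y=5)
  Distance 5: (x=9, y=0), (x=2, y=3), (x=10, y=3), (x=3, y=4), (x=4, y=5)
  Distance 6: (x=10, y=0), (x=2, y=2), (x=1, y=3), (x=2, y=4), (x=10, y=4)  <- goal reached here
One shortest path (6 moves): (x=6, y=2) -> (x=5, y=2) -> (x=4, y=2) -> (x=4, y=3) -> (x=3, y=3) -> (x=2, y=3) -> (x=2, y=2)

Answer: Shortest path length: 6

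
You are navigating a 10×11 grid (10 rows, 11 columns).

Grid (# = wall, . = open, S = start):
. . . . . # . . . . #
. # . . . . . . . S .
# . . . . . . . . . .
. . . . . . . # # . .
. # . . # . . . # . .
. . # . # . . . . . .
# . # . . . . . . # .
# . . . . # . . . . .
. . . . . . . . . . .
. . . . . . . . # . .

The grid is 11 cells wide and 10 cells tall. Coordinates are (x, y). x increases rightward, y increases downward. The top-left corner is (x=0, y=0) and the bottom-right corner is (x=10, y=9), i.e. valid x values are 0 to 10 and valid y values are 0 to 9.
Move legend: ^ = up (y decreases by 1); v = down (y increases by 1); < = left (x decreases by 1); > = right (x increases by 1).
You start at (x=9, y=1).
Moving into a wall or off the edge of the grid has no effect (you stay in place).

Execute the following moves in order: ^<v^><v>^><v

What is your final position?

Start: (x=9, y=1)
  ^ (up): (x=9, y=1) -> (x=9, y=0)
  < (left): (x=9, y=0) -> (x=8, y=0)
  v (down): (x=8, y=0) -> (x=8, y=1)
  ^ (up): (x=8, y=1) -> (x=8, y=0)
  > (right): (x=8, y=0) -> (x=9, y=0)
  < (left): (x=9, y=0) -> (x=8, y=0)
  v (down): (x=8, y=0) -> (x=8, y=1)
  > (right): (x=8, y=1) -> (x=9, y=1)
  ^ (up): (x=9, y=1) -> (x=9, y=0)
  > (right): blocked, stay at (x=9, y=0)
  < (left): (x=9, y=0) -> (x=8, y=0)
  v (down): (x=8, y=0) -> (x=8, y=1)
Final: (x=8, y=1)

Answer: Final position: (x=8, y=1)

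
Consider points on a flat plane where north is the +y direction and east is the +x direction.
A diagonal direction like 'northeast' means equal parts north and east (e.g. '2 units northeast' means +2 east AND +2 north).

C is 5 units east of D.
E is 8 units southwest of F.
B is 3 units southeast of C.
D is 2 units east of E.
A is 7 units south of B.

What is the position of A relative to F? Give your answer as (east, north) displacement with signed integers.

Place F at the origin (east=0, north=0).
  E is 8 units southwest of F: delta (east=-8, north=-8); E at (east=-8, north=-8).
  D is 2 units east of E: delta (east=+2, north=+0); D at (east=-6, north=-8).
  C is 5 units east of D: delta (east=+5, north=+0); C at (east=-1, north=-8).
  B is 3 units southeast of C: delta (east=+3, north=-3); B at (east=2, north=-11).
  A is 7 units south of B: delta (east=+0, north=-7); A at (east=2, north=-18).
Therefore A relative to F: (east=2, north=-18).

Answer: A is at (east=2, north=-18) relative to F.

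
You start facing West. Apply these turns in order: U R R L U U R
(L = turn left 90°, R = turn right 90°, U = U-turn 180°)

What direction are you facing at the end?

Answer: Final heading: West

Derivation:
Start: West
  U (U-turn (180°)) -> East
  R (right (90° clockwise)) -> South
  R (right (90° clockwise)) -> West
  L (left (90° counter-clockwise)) -> South
  U (U-turn (180°)) -> North
  U (U-turn (180°)) -> South
  R (right (90° clockwise)) -> West
Final: West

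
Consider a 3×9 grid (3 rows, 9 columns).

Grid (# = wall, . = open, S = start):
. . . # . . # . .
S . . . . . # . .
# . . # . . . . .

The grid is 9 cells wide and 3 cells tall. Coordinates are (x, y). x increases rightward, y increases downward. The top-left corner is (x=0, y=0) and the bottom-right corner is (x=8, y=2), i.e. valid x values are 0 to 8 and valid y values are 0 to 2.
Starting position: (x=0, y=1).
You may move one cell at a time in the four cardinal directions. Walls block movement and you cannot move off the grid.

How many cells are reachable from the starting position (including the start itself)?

BFS flood-fill from (x=0, y=1):
  Distance 0: (x=0, y=1)
  Distance 1: (x=0, y=0), (x=1, y=1)
  Distance 2: (x=1, y=0), (x=2, y=1), (x=1, y=2)
  Distance 3: (x=2, y=0), (x=3, y=1), (x=2, y=2)
  Distance 4: (x=4, y=1)
  Distance 5: (x=4, y=0), (x=5, y=1), (x=4, y=2)
  Distance 6: (x=5, y=0), (x=5, y=2)
  Distance 7: (x=6, y=2)
  Distance 8: (x=7, y=2)
  Distance 9: (x=7, y=1), (x=8, y=2)
  Distance 10: (x=7, y=0), (x=8, y=1)
  Distance 11: (x=8, y=0)
Total reachable: 22 (grid has 22 open cells total)

Answer: Reachable cells: 22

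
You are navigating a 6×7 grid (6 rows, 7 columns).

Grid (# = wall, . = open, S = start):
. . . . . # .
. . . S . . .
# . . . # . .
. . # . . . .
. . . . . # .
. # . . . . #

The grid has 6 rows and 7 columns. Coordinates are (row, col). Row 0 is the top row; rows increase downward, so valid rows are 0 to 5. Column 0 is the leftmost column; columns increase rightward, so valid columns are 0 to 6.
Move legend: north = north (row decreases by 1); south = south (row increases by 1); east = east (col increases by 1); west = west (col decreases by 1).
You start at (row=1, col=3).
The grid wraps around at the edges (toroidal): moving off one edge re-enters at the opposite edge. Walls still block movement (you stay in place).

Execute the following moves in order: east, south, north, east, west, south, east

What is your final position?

Start: (row=1, col=3)
  east (east): (row=1, col=3) -> (row=1, col=4)
  south (south): blocked, stay at (row=1, col=4)
  north (north): (row=1, col=4) -> (row=0, col=4)
  east (east): blocked, stay at (row=0, col=4)
  west (west): (row=0, col=4) -> (row=0, col=3)
  south (south): (row=0, col=3) -> (row=1, col=3)
  east (east): (row=1, col=3) -> (row=1, col=4)
Final: (row=1, col=4)

Answer: Final position: (row=1, col=4)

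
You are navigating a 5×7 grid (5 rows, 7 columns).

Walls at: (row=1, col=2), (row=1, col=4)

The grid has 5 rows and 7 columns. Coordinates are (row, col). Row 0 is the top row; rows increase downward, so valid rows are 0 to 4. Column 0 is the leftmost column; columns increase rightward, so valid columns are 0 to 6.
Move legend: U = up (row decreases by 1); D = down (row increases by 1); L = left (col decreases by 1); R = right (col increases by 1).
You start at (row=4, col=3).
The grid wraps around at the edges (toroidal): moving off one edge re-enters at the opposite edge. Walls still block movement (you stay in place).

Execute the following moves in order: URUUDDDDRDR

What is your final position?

Start: (row=4, col=3)
  U (up): (row=4, col=3) -> (row=3, col=3)
  R (right): (row=3, col=3) -> (row=3, col=4)
  U (up): (row=3, col=4) -> (row=2, col=4)
  U (up): blocked, stay at (row=2, col=4)
  D (down): (row=2, col=4) -> (row=3, col=4)
  D (down): (row=3, col=4) -> (row=4, col=4)
  D (down): (row=4, col=4) -> (row=0, col=4)
  D (down): blocked, stay at (row=0, col=4)
  R (right): (row=0, col=4) -> (row=0, col=5)
  D (down): (row=0, col=5) -> (row=1, col=5)
  R (right): (row=1, col=5) -> (row=1, col=6)
Final: (row=1, col=6)

Answer: Final position: (row=1, col=6)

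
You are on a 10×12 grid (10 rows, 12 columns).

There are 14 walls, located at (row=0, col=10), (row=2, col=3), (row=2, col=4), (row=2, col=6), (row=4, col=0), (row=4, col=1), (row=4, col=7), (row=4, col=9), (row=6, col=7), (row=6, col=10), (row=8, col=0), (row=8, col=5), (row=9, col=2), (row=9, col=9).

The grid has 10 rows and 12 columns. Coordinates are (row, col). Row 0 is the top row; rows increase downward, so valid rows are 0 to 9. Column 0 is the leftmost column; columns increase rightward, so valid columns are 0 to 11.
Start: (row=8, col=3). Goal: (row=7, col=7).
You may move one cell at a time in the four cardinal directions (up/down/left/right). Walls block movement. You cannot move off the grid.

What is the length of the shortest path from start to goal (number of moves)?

Answer: Shortest path length: 5

Derivation:
BFS from (row=8, col=3) until reaching (row=7, col=7):
  Distance 0: (row=8, col=3)
  Distance 1: (row=7, col=3), (row=8, col=2), (row=8, col=4), (row=9, col=3)
  Distance 2: (row=6, col=3), (row=7, col=2), (row=7, col=4), (row=8, col=1), (row=9, col=4)
  Distance 3: (row=5, col=3), (row=6, col=2), (row=6, col=4), (row=7, col=1), (row=7, col=5), (row=9, col=1), (row=9, col=5)
  Distance 4: (row=4, col=3), (row=5, col=2), (row=5, col=4), (row=6, col=1), (row=6, col=5), (row=7, col=0), (row=7, col=6), (row=9, col=0), (row=9, col=6)
  Distance 5: (row=3, col=3), (row=4, col=2), (row=4, col=4), (row=5, col=1), (row=5, col=5), (row=6, col=0), (row=6, col=6), (row=7, col=7), (row=8, col=6), (row=9, col=7)  <- goal reached here
One shortest path (5 moves): (row=8, col=3) -> (row=8, col=4) -> (row=7, col=4) -> (row=7, col=5) -> (row=7, col=6) -> (row=7, col=7)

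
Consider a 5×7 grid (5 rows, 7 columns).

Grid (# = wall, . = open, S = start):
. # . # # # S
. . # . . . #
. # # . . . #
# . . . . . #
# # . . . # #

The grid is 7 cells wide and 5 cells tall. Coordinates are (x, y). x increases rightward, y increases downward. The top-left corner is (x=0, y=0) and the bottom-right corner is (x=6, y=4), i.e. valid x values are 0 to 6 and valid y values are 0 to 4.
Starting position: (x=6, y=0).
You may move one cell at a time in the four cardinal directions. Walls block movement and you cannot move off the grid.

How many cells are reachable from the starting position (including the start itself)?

BFS flood-fill from (x=6, y=0):
  Distance 0: (x=6, y=0)
Total reachable: 1 (grid has 20 open cells total)

Answer: Reachable cells: 1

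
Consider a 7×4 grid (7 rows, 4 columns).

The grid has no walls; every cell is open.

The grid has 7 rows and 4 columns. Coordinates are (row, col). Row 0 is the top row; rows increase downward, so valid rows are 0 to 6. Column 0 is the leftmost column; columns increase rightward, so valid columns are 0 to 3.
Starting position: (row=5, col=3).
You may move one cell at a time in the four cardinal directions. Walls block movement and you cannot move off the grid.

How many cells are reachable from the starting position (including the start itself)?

BFS flood-fill from (row=5, col=3):
  Distance 0: (row=5, col=3)
  Distance 1: (row=4, col=3), (row=5, col=2), (row=6, col=3)
  Distance 2: (row=3, col=3), (row=4, col=2), (row=5, col=1), (row=6, col=2)
  Distance 3: (row=2, col=3), (row=3, col=2), (row=4, col=1), (row=5, col=0), (row=6, col=1)
  Distance 4: (row=1, col=3), (row=2, col=2), (row=3, col=1), (row=4, col=0), (row=6, col=0)
  Distance 5: (row=0, col=3), (row=1, col=2), (row=2, col=1), (row=3, col=0)
  Distance 6: (row=0, col=2), (row=1, col=1), (row=2, col=0)
  Distance 7: (row=0, col=1), (row=1, col=0)
  Distance 8: (row=0, col=0)
Total reachable: 28 (grid has 28 open cells total)

Answer: Reachable cells: 28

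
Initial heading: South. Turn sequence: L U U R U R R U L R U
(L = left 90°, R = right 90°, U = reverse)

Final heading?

Start: South
  L (left (90° counter-clockwise)) -> East
  U (U-turn (180°)) -> West
  U (U-turn (180°)) -> East
  R (right (90° clockwise)) -> South
  U (U-turn (180°)) -> North
  R (right (90° clockwise)) -> East
  R (right (90° clockwise)) -> South
  U (U-turn (180°)) -> North
  L (left (90° counter-clockwise)) -> West
  R (right (90° clockwise)) -> North
  U (U-turn (180°)) -> South
Final: South

Answer: Final heading: South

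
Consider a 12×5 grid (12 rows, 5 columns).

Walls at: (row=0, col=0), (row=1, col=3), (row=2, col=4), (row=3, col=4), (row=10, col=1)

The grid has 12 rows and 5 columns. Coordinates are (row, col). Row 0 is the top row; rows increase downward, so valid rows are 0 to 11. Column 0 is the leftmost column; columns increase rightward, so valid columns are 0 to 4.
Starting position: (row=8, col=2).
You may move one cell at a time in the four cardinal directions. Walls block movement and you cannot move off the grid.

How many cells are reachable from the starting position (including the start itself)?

Answer: Reachable cells: 55

Derivation:
BFS flood-fill from (row=8, col=2):
  Distance 0: (row=8, col=2)
  Distance 1: (row=7, col=2), (row=8, col=1), (row=8, col=3), (row=9, col=2)
  Distance 2: (row=6, col=2), (row=7, col=1), (row=7, col=3), (row=8, col=0), (row=8, col=4), (row=9, col=1), (row=9, col=3), (row=10, col=2)
  Distance 3: (row=5, col=2), (row=6, col=1), (row=6, col=3), (row=7, col=0), (row=7, col=4), (row=9, col=0), (row=9, col=4), (row=10, col=3), (row=11, col=2)
  Distance 4: (row=4, col=2), (row=5, col=1), (row=5, col=3), (row=6, col=0), (row=6, col=4), (row=10, col=0), (row=10, col=4), (row=11, col=1), (row=11, col=3)
  Distance 5: (row=3, col=2), (row=4, col=1), (row=4, col=3), (row=5, col=0), (row=5, col=4), (row=11, col=0), (row=11, col=4)
  Distance 6: (row=2, col=2), (row=3, col=1), (row=3, col=3), (row=4, col=0), (row=4, col=4)
  Distance 7: (row=1, col=2), (row=2, col=1), (row=2, col=3), (row=3, col=0)
  Distance 8: (row=0, col=2), (row=1, col=1), (row=2, col=0)
  Distance 9: (row=0, col=1), (row=0, col=3), (row=1, col=0)
  Distance 10: (row=0, col=4)
  Distance 11: (row=1, col=4)
Total reachable: 55 (grid has 55 open cells total)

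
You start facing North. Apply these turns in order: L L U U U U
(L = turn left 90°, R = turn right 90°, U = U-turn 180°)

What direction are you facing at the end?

Answer: Final heading: South

Derivation:
Start: North
  L (left (90° counter-clockwise)) -> West
  L (left (90° counter-clockwise)) -> South
  U (U-turn (180°)) -> North
  U (U-turn (180°)) -> South
  U (U-turn (180°)) -> North
  U (U-turn (180°)) -> South
Final: South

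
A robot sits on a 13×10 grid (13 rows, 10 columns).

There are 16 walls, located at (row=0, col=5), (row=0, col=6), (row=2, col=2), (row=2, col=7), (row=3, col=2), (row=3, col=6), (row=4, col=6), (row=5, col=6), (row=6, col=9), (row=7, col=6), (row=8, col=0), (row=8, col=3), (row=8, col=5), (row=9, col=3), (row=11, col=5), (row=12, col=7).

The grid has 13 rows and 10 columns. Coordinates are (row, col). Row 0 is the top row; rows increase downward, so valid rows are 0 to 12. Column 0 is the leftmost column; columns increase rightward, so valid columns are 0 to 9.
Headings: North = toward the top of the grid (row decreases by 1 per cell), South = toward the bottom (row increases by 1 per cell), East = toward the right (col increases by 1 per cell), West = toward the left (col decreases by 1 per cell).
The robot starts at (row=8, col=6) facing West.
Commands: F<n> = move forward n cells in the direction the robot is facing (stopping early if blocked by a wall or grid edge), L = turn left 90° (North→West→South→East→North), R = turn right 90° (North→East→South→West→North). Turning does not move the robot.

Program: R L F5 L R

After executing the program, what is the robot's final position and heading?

Answer: Final position: (row=8, col=6), facing West

Derivation:
Start: (row=8, col=6), facing West
  R: turn right, now facing North
  L: turn left, now facing West
  F5: move forward 0/5 (blocked), now at (row=8, col=6)
  L: turn left, now facing South
  R: turn right, now facing West
Final: (row=8, col=6), facing West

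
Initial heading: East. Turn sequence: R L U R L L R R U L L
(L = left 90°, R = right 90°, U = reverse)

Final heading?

Answer: Final heading: North

Derivation:
Start: East
  R (right (90° clockwise)) -> South
  L (left (90° counter-clockwise)) -> East
  U (U-turn (180°)) -> West
  R (right (90° clockwise)) -> North
  L (left (90° counter-clockwise)) -> West
  L (left (90° counter-clockwise)) -> South
  R (right (90° clockwise)) -> West
  R (right (90° clockwise)) -> North
  U (U-turn (180°)) -> South
  L (left (90° counter-clockwise)) -> East
  L (left (90° counter-clockwise)) -> North
Final: North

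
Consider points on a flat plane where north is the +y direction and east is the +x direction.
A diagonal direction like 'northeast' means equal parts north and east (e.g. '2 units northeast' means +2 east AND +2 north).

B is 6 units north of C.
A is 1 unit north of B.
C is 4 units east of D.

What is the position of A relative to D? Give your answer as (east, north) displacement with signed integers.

Answer: A is at (east=4, north=7) relative to D.

Derivation:
Place D at the origin (east=0, north=0).
  C is 4 units east of D: delta (east=+4, north=+0); C at (east=4, north=0).
  B is 6 units north of C: delta (east=+0, north=+6); B at (east=4, north=6).
  A is 1 unit north of B: delta (east=+0, north=+1); A at (east=4, north=7).
Therefore A relative to D: (east=4, north=7).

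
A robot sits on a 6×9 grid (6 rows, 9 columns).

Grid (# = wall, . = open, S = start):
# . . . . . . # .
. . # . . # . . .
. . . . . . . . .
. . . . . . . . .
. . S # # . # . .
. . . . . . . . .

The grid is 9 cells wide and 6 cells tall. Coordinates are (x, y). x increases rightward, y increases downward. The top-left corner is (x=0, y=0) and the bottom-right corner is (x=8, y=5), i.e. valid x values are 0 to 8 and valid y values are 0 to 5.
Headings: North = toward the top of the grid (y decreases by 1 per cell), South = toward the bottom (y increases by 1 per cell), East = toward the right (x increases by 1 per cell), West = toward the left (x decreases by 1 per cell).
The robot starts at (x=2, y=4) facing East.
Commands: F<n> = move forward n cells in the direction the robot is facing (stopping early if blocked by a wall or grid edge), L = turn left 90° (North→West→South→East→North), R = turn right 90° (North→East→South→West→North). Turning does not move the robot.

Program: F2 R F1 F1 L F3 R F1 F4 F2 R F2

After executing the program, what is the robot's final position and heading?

Start: (x=2, y=4), facing East
  F2: move forward 0/2 (blocked), now at (x=2, y=4)
  R: turn right, now facing South
  F1: move forward 1, now at (x=2, y=5)
  F1: move forward 0/1 (blocked), now at (x=2, y=5)
  L: turn left, now facing East
  F3: move forward 3, now at (x=5, y=5)
  R: turn right, now facing South
  F1: move forward 0/1 (blocked), now at (x=5, y=5)
  F4: move forward 0/4 (blocked), now at (x=5, y=5)
  F2: move forward 0/2 (blocked), now at (x=5, y=5)
  R: turn right, now facing West
  F2: move forward 2, now at (x=3, y=5)
Final: (x=3, y=5), facing West

Answer: Final position: (x=3, y=5), facing West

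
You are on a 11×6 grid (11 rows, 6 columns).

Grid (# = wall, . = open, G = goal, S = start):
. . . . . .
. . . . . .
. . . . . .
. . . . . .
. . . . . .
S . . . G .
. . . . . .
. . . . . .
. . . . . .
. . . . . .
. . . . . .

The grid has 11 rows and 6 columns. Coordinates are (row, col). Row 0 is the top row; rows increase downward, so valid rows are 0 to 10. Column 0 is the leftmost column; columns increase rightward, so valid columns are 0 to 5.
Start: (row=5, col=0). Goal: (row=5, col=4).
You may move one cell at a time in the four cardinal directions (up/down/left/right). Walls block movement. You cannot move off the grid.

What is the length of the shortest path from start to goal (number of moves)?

Answer: Shortest path length: 4

Derivation:
BFS from (row=5, col=0) until reaching (row=5, col=4):
  Distance 0: (row=5, col=0)
  Distance 1: (row=4, col=0), (row=5, col=1), (row=6, col=0)
  Distance 2: (row=3, col=0), (row=4, col=1), (row=5, col=2), (row=6, col=1), (row=7, col=0)
  Distance 3: (row=2, col=0), (row=3, col=1), (row=4, col=2), (row=5, col=3), (row=6, col=2), (row=7, col=1), (row=8, col=0)
  Distance 4: (row=1, col=0), (row=2, col=1), (row=3, col=2), (row=4, col=3), (row=5, col=4), (row=6, col=3), (row=7, col=2), (row=8, col=1), (row=9, col=0)  <- goal reached here
One shortest path (4 moves): (row=5, col=0) -> (row=5, col=1) -> (row=5, col=2) -> (row=5, col=3) -> (row=5, col=4)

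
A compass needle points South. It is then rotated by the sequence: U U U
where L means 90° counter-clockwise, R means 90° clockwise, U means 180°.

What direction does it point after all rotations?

Start: South
  U (U-turn (180°)) -> North
  U (U-turn (180°)) -> South
  U (U-turn (180°)) -> North
Final: North

Answer: Final heading: North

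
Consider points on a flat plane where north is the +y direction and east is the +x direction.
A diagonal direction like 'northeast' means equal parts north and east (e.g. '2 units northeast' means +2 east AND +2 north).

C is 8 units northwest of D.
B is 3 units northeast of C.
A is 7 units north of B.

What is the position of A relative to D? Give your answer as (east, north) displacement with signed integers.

Answer: A is at (east=-5, north=18) relative to D.

Derivation:
Place D at the origin (east=0, north=0).
  C is 8 units northwest of D: delta (east=-8, north=+8); C at (east=-8, north=8).
  B is 3 units northeast of C: delta (east=+3, north=+3); B at (east=-5, north=11).
  A is 7 units north of B: delta (east=+0, north=+7); A at (east=-5, north=18).
Therefore A relative to D: (east=-5, north=18).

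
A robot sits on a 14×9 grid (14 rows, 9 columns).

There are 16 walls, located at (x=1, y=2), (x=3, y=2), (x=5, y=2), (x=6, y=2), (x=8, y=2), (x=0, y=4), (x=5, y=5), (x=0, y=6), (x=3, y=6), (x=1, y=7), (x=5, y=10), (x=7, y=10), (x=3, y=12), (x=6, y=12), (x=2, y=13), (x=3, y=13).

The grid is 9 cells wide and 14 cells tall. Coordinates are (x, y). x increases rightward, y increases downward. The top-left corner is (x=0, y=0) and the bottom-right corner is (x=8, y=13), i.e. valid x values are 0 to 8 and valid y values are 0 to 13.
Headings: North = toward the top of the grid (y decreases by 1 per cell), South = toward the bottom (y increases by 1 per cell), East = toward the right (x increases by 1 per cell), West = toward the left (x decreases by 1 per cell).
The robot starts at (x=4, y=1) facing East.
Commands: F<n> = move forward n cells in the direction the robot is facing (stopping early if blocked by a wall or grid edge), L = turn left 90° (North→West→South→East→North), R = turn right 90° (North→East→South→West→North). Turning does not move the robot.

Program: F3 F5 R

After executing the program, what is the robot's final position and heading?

Start: (x=4, y=1), facing East
  F3: move forward 3, now at (x=7, y=1)
  F5: move forward 1/5 (blocked), now at (x=8, y=1)
  R: turn right, now facing South
Final: (x=8, y=1), facing South

Answer: Final position: (x=8, y=1), facing South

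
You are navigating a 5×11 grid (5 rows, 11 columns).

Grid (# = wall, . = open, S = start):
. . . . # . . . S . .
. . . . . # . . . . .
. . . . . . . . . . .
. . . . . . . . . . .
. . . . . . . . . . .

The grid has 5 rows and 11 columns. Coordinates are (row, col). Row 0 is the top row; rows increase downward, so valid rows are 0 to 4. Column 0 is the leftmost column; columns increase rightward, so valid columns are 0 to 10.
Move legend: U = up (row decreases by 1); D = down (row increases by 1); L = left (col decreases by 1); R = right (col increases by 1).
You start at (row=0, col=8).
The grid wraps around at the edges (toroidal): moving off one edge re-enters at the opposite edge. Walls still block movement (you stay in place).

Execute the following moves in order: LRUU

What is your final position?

Start: (row=0, col=8)
  L (left): (row=0, col=8) -> (row=0, col=7)
  R (right): (row=0, col=7) -> (row=0, col=8)
  U (up): (row=0, col=8) -> (row=4, col=8)
  U (up): (row=4, col=8) -> (row=3, col=8)
Final: (row=3, col=8)

Answer: Final position: (row=3, col=8)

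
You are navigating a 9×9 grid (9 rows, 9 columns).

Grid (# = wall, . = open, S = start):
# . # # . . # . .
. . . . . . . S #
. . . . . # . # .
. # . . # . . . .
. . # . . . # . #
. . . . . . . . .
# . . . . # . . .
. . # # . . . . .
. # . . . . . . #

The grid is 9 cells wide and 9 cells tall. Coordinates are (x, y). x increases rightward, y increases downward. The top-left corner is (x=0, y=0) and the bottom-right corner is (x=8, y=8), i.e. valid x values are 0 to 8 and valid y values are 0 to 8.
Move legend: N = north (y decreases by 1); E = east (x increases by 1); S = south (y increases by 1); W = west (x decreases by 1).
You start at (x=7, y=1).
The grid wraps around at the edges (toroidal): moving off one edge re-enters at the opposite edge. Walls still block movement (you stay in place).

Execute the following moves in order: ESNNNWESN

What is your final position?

Start: (x=7, y=1)
  E (east): blocked, stay at (x=7, y=1)
  S (south): blocked, stay at (x=7, y=1)
  N (north): (x=7, y=1) -> (x=7, y=0)
  N (north): (x=7, y=0) -> (x=7, y=8)
  N (north): (x=7, y=8) -> (x=7, y=7)
  W (west): (x=7, y=7) -> (x=6, y=7)
  E (east): (x=6, y=7) -> (x=7, y=7)
  S (south): (x=7, y=7) -> (x=7, y=8)
  N (north): (x=7, y=8) -> (x=7, y=7)
Final: (x=7, y=7)

Answer: Final position: (x=7, y=7)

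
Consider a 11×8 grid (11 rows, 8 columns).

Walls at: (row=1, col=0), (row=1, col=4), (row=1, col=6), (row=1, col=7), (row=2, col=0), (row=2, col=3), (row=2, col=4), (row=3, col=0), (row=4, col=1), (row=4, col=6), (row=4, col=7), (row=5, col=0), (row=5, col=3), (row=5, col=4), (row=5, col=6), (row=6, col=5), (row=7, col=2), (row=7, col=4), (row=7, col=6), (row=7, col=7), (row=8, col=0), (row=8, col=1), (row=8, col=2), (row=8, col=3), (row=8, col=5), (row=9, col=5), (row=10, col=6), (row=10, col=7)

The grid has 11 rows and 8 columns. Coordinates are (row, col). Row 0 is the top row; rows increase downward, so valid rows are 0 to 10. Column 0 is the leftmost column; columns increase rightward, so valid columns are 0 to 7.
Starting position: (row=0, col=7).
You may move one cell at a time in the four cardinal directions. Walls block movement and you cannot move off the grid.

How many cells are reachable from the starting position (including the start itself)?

Answer: Reachable cells: 39

Derivation:
BFS flood-fill from (row=0, col=7):
  Distance 0: (row=0, col=7)
  Distance 1: (row=0, col=6)
  Distance 2: (row=0, col=5)
  Distance 3: (row=0, col=4), (row=1, col=5)
  Distance 4: (row=0, col=3), (row=2, col=5)
  Distance 5: (row=0, col=2), (row=1, col=3), (row=2, col=6), (row=3, col=5)
  Distance 6: (row=0, col=1), (row=1, col=2), (row=2, col=7), (row=3, col=4), (row=3, col=6), (row=4, col=5)
  Distance 7: (row=0, col=0), (row=1, col=1), (row=2, col=2), (row=3, col=3), (row=3, col=7), (row=4, col=4), (row=5, col=5)
  Distance 8: (row=2, col=1), (row=3, col=2), (row=4, col=3)
  Distance 9: (row=3, col=1), (row=4, col=2)
  Distance 10: (row=5, col=2)
  Distance 11: (row=5, col=1), (row=6, col=2)
  Distance 12: (row=6, col=1), (row=6, col=3)
  Distance 13: (row=6, col=0), (row=6, col=4), (row=7, col=1), (row=7, col=3)
  Distance 14: (row=7, col=0)
Total reachable: 39 (grid has 60 open cells total)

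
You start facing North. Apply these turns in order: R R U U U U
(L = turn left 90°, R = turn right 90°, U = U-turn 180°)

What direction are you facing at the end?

Start: North
  R (right (90° clockwise)) -> East
  R (right (90° clockwise)) -> South
  U (U-turn (180°)) -> North
  U (U-turn (180°)) -> South
  U (U-turn (180°)) -> North
  U (U-turn (180°)) -> South
Final: South

Answer: Final heading: South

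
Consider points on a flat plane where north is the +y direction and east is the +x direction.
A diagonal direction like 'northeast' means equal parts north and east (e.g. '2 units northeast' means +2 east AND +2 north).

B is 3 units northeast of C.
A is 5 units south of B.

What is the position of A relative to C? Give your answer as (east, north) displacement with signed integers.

Answer: A is at (east=3, north=-2) relative to C.

Derivation:
Place C at the origin (east=0, north=0).
  B is 3 units northeast of C: delta (east=+3, north=+3); B at (east=3, north=3).
  A is 5 units south of B: delta (east=+0, north=-5); A at (east=3, north=-2).
Therefore A relative to C: (east=3, north=-2).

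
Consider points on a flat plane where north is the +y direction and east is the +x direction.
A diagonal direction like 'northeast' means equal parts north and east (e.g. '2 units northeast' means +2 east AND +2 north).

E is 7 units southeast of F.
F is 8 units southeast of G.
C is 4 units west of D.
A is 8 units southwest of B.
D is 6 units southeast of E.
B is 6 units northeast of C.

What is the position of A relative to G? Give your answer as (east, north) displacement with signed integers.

Answer: A is at (east=15, north=-23) relative to G.

Derivation:
Place G at the origin (east=0, north=0).
  F is 8 units southeast of G: delta (east=+8, north=-8); F at (east=8, north=-8).
  E is 7 units southeast of F: delta (east=+7, north=-7); E at (east=15, north=-15).
  D is 6 units southeast of E: delta (east=+6, north=-6); D at (east=21, north=-21).
  C is 4 units west of D: delta (east=-4, north=+0); C at (east=17, north=-21).
  B is 6 units northeast of C: delta (east=+6, north=+6); B at (east=23, north=-15).
  A is 8 units southwest of B: delta (east=-8, north=-8); A at (east=15, north=-23).
Therefore A relative to G: (east=15, north=-23).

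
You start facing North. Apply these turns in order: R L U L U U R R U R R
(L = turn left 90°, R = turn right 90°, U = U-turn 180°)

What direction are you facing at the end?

Answer: Final heading: West

Derivation:
Start: North
  R (right (90° clockwise)) -> East
  L (left (90° counter-clockwise)) -> North
  U (U-turn (180°)) -> South
  L (left (90° counter-clockwise)) -> East
  U (U-turn (180°)) -> West
  U (U-turn (180°)) -> East
  R (right (90° clockwise)) -> South
  R (right (90° clockwise)) -> West
  U (U-turn (180°)) -> East
  R (right (90° clockwise)) -> South
  R (right (90° clockwise)) -> West
Final: West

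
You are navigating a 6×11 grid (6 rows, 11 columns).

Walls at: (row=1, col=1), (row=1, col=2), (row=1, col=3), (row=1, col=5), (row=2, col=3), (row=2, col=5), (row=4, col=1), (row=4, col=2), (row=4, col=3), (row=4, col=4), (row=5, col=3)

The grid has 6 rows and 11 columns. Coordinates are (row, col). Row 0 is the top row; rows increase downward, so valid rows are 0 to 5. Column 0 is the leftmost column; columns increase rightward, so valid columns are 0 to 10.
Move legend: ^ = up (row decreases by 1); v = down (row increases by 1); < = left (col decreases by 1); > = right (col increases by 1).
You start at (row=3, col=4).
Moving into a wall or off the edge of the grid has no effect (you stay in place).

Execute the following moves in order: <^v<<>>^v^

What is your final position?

Start: (row=3, col=4)
  < (left): (row=3, col=4) -> (row=3, col=3)
  ^ (up): blocked, stay at (row=3, col=3)
  v (down): blocked, stay at (row=3, col=3)
  < (left): (row=3, col=3) -> (row=3, col=2)
  < (left): (row=3, col=2) -> (row=3, col=1)
  > (right): (row=3, col=1) -> (row=3, col=2)
  > (right): (row=3, col=2) -> (row=3, col=3)
  ^ (up): blocked, stay at (row=3, col=3)
  v (down): blocked, stay at (row=3, col=3)
  ^ (up): blocked, stay at (row=3, col=3)
Final: (row=3, col=3)

Answer: Final position: (row=3, col=3)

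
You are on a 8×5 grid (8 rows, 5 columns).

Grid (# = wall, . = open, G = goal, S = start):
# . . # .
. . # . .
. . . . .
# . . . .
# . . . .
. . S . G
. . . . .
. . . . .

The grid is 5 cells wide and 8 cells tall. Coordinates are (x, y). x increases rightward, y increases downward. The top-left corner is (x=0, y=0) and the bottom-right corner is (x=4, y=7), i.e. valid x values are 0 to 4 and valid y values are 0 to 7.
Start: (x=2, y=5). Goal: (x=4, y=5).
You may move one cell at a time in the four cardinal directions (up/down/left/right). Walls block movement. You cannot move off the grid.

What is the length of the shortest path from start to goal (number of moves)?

Answer: Shortest path length: 2

Derivation:
BFS from (x=2, y=5) until reaching (x=4, y=5):
  Distance 0: (x=2, y=5)
  Distance 1: (x=2, y=4), (x=1, y=5), (x=3, y=5), (x=2, y=6)
  Distance 2: (x=2, y=3), (x=1, y=4), (x=3, y=4), (x=0, y=5), (x=4, y=5), (x=1, y=6), (x=3, y=6), (x=2, y=7)  <- goal reached here
One shortest path (2 moves): (x=2, y=5) -> (x=3, y=5) -> (x=4, y=5)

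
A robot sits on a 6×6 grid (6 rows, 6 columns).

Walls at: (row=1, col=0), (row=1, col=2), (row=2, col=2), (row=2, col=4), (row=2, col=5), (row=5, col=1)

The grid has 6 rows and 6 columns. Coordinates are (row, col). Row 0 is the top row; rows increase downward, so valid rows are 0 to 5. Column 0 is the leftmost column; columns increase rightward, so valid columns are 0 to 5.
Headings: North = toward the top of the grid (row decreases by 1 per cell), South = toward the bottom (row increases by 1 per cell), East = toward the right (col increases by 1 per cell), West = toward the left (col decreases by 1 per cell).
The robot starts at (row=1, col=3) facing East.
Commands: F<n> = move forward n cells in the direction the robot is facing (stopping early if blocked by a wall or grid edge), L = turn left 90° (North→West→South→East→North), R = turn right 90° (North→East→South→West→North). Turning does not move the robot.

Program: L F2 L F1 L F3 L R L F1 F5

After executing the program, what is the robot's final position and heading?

Start: (row=1, col=3), facing East
  L: turn left, now facing North
  F2: move forward 1/2 (blocked), now at (row=0, col=3)
  L: turn left, now facing West
  F1: move forward 1, now at (row=0, col=2)
  L: turn left, now facing South
  F3: move forward 0/3 (blocked), now at (row=0, col=2)
  L: turn left, now facing East
  R: turn right, now facing South
  L: turn left, now facing East
  F1: move forward 1, now at (row=0, col=3)
  F5: move forward 2/5 (blocked), now at (row=0, col=5)
Final: (row=0, col=5), facing East

Answer: Final position: (row=0, col=5), facing East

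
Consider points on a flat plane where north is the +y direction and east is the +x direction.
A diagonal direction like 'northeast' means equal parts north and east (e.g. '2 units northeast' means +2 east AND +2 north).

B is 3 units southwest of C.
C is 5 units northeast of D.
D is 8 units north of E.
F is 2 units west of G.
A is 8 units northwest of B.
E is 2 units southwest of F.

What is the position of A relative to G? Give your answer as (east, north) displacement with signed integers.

Answer: A is at (east=-10, north=16) relative to G.

Derivation:
Place G at the origin (east=0, north=0).
  F is 2 units west of G: delta (east=-2, north=+0); F at (east=-2, north=0).
  E is 2 units southwest of F: delta (east=-2, north=-2); E at (east=-4, north=-2).
  D is 8 units north of E: delta (east=+0, north=+8); D at (east=-4, north=6).
  C is 5 units northeast of D: delta (east=+5, north=+5); C at (east=1, north=11).
  B is 3 units southwest of C: delta (east=-3, north=-3); B at (east=-2, north=8).
  A is 8 units northwest of B: delta (east=-8, north=+8); A at (east=-10, north=16).
Therefore A relative to G: (east=-10, north=16).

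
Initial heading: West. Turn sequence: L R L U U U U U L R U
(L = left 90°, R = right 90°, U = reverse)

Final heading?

Start: West
  L (left (90° counter-clockwise)) -> South
  R (right (90° clockwise)) -> West
  L (left (90° counter-clockwise)) -> South
  U (U-turn (180°)) -> North
  U (U-turn (180°)) -> South
  U (U-turn (180°)) -> North
  U (U-turn (180°)) -> South
  U (U-turn (180°)) -> North
  L (left (90° counter-clockwise)) -> West
  R (right (90° clockwise)) -> North
  U (U-turn (180°)) -> South
Final: South

Answer: Final heading: South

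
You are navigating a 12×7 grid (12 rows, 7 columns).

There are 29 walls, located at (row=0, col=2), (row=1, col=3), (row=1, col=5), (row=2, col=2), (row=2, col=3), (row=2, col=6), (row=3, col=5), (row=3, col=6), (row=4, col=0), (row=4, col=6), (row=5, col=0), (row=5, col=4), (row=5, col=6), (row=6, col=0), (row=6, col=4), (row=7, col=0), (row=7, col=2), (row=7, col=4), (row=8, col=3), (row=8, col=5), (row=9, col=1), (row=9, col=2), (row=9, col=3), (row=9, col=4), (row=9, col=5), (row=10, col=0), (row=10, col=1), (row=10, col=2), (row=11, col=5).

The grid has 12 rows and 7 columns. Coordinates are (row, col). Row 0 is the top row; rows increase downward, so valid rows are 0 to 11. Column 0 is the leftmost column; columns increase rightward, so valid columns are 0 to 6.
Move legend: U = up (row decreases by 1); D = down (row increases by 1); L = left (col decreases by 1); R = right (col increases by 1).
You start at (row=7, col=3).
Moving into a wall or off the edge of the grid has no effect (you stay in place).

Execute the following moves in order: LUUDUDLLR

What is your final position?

Start: (row=7, col=3)
  L (left): blocked, stay at (row=7, col=3)
  U (up): (row=7, col=3) -> (row=6, col=3)
  U (up): (row=6, col=3) -> (row=5, col=3)
  D (down): (row=5, col=3) -> (row=6, col=3)
  U (up): (row=6, col=3) -> (row=5, col=3)
  D (down): (row=5, col=3) -> (row=6, col=3)
  L (left): (row=6, col=3) -> (row=6, col=2)
  L (left): (row=6, col=2) -> (row=6, col=1)
  R (right): (row=6, col=1) -> (row=6, col=2)
Final: (row=6, col=2)

Answer: Final position: (row=6, col=2)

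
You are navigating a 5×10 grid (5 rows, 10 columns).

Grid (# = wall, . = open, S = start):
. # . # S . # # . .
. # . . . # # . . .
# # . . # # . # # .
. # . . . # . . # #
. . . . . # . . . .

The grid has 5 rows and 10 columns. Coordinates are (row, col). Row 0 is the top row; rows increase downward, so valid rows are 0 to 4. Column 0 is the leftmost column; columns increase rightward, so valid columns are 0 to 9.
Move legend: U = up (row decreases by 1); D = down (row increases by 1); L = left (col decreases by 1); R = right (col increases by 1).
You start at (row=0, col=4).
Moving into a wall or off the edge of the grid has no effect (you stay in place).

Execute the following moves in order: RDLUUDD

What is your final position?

Answer: Final position: (row=1, col=4)

Derivation:
Start: (row=0, col=4)
  R (right): (row=0, col=4) -> (row=0, col=5)
  D (down): blocked, stay at (row=0, col=5)
  L (left): (row=0, col=5) -> (row=0, col=4)
  U (up): blocked, stay at (row=0, col=4)
  U (up): blocked, stay at (row=0, col=4)
  D (down): (row=0, col=4) -> (row=1, col=4)
  D (down): blocked, stay at (row=1, col=4)
Final: (row=1, col=4)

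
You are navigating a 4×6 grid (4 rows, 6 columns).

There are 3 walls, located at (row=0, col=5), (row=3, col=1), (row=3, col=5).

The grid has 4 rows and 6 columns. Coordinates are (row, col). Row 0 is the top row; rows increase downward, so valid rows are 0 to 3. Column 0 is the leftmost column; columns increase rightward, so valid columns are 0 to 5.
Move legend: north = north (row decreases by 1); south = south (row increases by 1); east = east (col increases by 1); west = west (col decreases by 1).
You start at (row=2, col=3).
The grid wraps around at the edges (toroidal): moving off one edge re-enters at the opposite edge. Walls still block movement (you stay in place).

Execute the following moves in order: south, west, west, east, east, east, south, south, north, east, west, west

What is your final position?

Start: (row=2, col=3)
  south (south): (row=2, col=3) -> (row=3, col=3)
  west (west): (row=3, col=3) -> (row=3, col=2)
  west (west): blocked, stay at (row=3, col=2)
  east (east): (row=3, col=2) -> (row=3, col=3)
  east (east): (row=3, col=3) -> (row=3, col=4)
  east (east): blocked, stay at (row=3, col=4)
  south (south): (row=3, col=4) -> (row=0, col=4)
  south (south): (row=0, col=4) -> (row=1, col=4)
  north (north): (row=1, col=4) -> (row=0, col=4)
  east (east): blocked, stay at (row=0, col=4)
  west (west): (row=0, col=4) -> (row=0, col=3)
  west (west): (row=0, col=3) -> (row=0, col=2)
Final: (row=0, col=2)

Answer: Final position: (row=0, col=2)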